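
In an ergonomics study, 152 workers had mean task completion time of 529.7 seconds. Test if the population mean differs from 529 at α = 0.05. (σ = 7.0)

z = (x̄ - μ₀)/(σ/√n) = (529.7 - 529)/(7.0/√152) = 1.233. Critical value: ±1.96. Since |1.233| ≤ 1.96, Fail to reject H₀.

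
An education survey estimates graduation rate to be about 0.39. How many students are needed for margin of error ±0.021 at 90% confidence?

n = z²p(1-p)/E² = 1.645²×0.39×0.61/0.021² = 1459.8 → n = 1460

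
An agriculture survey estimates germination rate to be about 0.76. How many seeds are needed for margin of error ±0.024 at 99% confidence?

n = z²p(1-p)/E² = 2.576²×0.76×0.24/0.024² = 2101.3 → n = 2102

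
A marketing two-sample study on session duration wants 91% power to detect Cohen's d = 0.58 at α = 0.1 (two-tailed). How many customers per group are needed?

z_{α/2} = 1.645, z_β = Φ⁻¹(0.91) = 1.341. For medium effect (d = 0.58): n per group = 2(z_{α/2} + z_β)²/d² = 2(1.645 + 1.341)²/0.58² = 53.01 → 54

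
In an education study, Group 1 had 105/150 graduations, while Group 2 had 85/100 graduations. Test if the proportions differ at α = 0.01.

p̂₁ = 0.7, p̂₂ = 0.85, pooled p̂ = 0.76. z = -2.721. Critical: ±2.576. Reject H₀.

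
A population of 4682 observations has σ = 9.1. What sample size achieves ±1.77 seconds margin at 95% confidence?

Without FPC: n₀ = (1.96×9.1/1.77)² = 101.543. With FPC: n = n₀N/(n₀+N-1) = 99.4 → n = 100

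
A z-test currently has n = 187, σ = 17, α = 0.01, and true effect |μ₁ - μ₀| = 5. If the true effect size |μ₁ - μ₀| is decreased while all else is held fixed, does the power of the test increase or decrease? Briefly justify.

Power decreases: a smaller true effect decreases the non-centrality λ = |μ₁ - μ₀|/(σ/√n).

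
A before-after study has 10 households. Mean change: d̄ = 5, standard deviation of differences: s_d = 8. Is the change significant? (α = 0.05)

t = d̄/(s_d/√n) = 5/(8/√10) = 1.976. df = 9, critical t = ±2.262. Fail to reject H₀.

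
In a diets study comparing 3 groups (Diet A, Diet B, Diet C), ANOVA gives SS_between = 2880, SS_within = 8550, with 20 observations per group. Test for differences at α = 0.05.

df_between = 2, df_within = 57. F = MS_between/MS_within = 1440.0/150.0 = 9.6. F_crit ≈ 3.159. Reject H₀. At least one mean differs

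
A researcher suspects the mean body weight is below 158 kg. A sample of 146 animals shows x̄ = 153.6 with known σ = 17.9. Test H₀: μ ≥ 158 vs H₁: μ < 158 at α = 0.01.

z = -2.97. Critical value: -2.33. Reject H₀.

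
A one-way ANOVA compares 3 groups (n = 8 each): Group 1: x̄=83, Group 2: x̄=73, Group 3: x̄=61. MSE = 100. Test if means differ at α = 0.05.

Grand mean = 72.33. SS_between = 1941.33, MS_between = 970.67. F = 9.707, F_crit ≈ 3.467. Reject H₀.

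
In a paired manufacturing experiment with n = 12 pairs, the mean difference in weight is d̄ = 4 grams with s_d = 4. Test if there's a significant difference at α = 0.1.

t = d̄/(s_d/√n) = 4/(4/√12) = 3.464. df = 11, critical t = ±1.796. Reject H₀.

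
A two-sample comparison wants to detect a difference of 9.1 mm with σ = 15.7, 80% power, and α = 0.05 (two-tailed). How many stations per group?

n per group = 2(z_α/2 + z_β)²σ²/d² = 2×(1.96 + 0.84)²×15.7²/9.1² = 46.7 → n = 47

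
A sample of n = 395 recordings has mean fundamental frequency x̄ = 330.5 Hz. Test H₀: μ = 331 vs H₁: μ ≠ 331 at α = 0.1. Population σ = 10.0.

z = (x̄ - μ₀)/(σ/√n) = (330.5 - 331)/(10.0/√395) = -0.994. Critical value: ±1.645. Since |-0.994| ≤ 1.645, Fail to reject H₀.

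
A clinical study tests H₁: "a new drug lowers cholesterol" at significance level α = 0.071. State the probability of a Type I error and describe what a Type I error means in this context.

P(Type I error) = α = 0.071. A Type I error is rejecting H₀ when H₀ is actually true (false positive) — here, concluding that a new drug lowers cholesterol when in fact this is not the case. Consequence: approving an ineffective drug — patients take a useless medication and may skip effective alternatives.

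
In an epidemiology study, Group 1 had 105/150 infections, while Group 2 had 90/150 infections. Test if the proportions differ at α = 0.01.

p̂₁ = 0.7, p̂₂ = 0.6, pooled p̂ = 0.65. z = 1.816. Critical: ±2.576. Fail to reject H₀.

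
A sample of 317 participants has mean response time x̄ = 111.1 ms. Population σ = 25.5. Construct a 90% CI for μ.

CI = x̄ ± z*(σ/√n) = 111.1 ± 1.645(25.5/√317) = 111.1 ± 2.36 = (108.74, 113.46)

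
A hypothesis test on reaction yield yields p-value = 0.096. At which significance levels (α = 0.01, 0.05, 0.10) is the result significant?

p = 0.096. Significant at: α = 0.1.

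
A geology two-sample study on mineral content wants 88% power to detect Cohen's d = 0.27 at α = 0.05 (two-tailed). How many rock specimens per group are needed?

z_{α/2} = 1.96, z_β = Φ⁻¹(0.88) = 1.175. For small effect (d = 0.27): n per group = 2(z_{α/2} + z_β)²/d² = 2(1.96 + 1.175)²/0.27² = 269.6 → 270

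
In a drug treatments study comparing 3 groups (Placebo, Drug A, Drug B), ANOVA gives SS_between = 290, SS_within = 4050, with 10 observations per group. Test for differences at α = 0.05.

df_between = 2, df_within = 27. F = MS_between/MS_within = 145.0/150.0 = 0.967. F_crit ≈ 3.354. Fail to reject H₀.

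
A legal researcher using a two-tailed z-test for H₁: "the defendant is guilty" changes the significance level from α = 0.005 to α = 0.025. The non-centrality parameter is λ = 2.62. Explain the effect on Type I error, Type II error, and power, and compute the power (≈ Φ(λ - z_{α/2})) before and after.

Increasing α from 0.005 to 0.025:
• Type I error rate increases (α is the Type I rate by definition).
• Critical value moves from z_{α/2} = 2.807 to 2.241, so power = Φ(λ - z_{α/2}) goes from Φ(2.62 - 2.807) = 0.426 to Φ(2.62 - 2.241) = 0.648.
• Type II error rate β = 1 - power therefore decreases (0.574 → 0.352).
Appropriate when false negatives are costly — here, acquitting a guilty person.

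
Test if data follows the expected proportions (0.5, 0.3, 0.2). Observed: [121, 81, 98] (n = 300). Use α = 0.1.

Expected: [150.0, 90.0, 60.0]. χ² = 30.573. df = 2, critical = 4.605. Reject H₀.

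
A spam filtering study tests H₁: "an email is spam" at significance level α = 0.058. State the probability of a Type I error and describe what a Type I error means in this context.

P(Type I error) = α = 0.058. A Type I error is rejecting H₀ when H₀ is actually true (false positive) — here, concluding that an email is spam when in fact this is not the case. Consequence: a legitimate email is sent to the spam folder and the user misses it.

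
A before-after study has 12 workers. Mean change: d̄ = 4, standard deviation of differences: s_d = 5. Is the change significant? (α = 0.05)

t = d̄/(s_d/√n) = 4/(5/√12) = 2.771. df = 11, critical t = ±2.201. Reject H₀.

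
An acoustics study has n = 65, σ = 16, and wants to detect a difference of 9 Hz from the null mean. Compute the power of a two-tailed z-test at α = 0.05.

SE = σ/√n = 16/√65 = 1.985. Non-centrality λ = d/SE = 9/1.985 = 4.535. Power ≈ Φ(λ - z_{α/2}) = Φ(4.535 - 1.96) = Φ(2.575) = 0.995.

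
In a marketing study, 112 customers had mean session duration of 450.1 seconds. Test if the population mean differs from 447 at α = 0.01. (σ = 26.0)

z = (x̄ - μ₀)/(σ/√n) = (450.1 - 447)/(26.0/√112) = 1.262. Critical value: ±2.576. Since |1.262| ≤ 2.576, Fail to reject H₀.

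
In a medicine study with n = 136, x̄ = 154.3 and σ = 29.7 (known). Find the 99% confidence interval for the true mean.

CI = x̄ ± z*(σ/√n) = 154.3 ± 2.576(29.7/√136) = 154.3 ± 6.56 = (147.74, 160.86)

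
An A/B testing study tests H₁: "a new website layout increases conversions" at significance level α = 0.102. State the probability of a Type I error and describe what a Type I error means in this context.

P(Type I error) = α = 0.102. A Type I error is rejecting H₀ when H₀ is actually true (false positive) — here, concluding that a new website layout increases conversions when in fact this is not the case. Consequence: rolling out a layout that doesn't actually help — wasted engineering effort.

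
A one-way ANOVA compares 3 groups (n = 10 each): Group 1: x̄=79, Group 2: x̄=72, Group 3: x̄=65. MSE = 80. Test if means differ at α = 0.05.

Grand mean = 72.0. SS_between = 980.0, MS_between = 490.0. F = 6.125, F_crit ≈ 3.354. Reject H₀.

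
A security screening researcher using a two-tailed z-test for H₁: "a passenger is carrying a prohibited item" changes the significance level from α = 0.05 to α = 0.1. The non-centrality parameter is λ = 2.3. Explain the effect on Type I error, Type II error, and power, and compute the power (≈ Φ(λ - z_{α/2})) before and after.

Increasing α from 0.05 to 0.1:
• Type I error rate increases (α is the Type I rate by definition).
• Critical value moves from z_{α/2} = 1.96 to 1.645, so power = Φ(λ - z_{α/2}) goes from Φ(2.3 - 1.96) = 0.633 to Φ(2.3 - 1.645) = 0.744.
• Type II error rate β = 1 - power therefore decreases (0.367 → 0.256).
Appropriate when false negatives are costly — here, letting a prohibited item through — security breach.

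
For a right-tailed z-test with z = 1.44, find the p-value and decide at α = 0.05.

p = P(Z > 1.44) = 1 - Φ(1.44) ≈ 0.0749. Since p ≥ 0.05, fail to reject H₀ (not significant) at α = 0.05.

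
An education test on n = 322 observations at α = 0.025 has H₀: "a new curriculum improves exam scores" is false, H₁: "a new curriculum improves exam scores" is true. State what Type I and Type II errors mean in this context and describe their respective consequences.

Type I (false positive): concluding that a new curriculum improves exam scores when it is not — adopting a curriculum that gives no real benefit — disruption for nothing. Type II (false negative): failing to conclude that a new curriculum improves exam scores when it is — keeping the old curriculum when the new one would have helped students. Which is costlier depends on domain priorities and is a judgement call rather than a statistical fact.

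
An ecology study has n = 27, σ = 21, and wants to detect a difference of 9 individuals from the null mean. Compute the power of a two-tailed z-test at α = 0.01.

SE = σ/√n = 21/√27 = 4.041. Non-centrality λ = d/SE = 9/4.041 = 2.227. Power ≈ Φ(λ - z_{α/2}) = Φ(2.227 - 2.576) = Φ(-0.349) = 0.364.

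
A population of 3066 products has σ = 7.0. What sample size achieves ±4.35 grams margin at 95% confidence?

Without FPC: n₀ = (1.96×7.0/4.35)² = 9.948. With FPC: n = n₀N/(n₀+N-1) = 9.9 → n = 10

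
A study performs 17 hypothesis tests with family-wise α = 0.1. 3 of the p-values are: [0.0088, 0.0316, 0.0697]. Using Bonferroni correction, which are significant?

Bonferroni α = 0.1/17 = 0.00588. None of the given p-values are significant.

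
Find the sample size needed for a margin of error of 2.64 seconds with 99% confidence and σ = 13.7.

n = (z*σ/E)² = (2.576×13.7/2.64)² = 178.7 → n = 179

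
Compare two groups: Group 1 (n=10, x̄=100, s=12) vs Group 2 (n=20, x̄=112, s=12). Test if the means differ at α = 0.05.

Pooled sp = 12.0. t = -2.582, df = 28. Critical t = ±2.048. Reject H₀.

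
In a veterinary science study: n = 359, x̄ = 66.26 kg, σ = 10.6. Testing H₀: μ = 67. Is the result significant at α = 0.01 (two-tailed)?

z = (66.26 - 67)/(10.6/√359) = -1.323. Since |z| ≤ 2.576, not significant at α = 0.01.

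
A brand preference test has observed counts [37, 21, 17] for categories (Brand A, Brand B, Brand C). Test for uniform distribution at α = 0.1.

Expected = 25 each. χ² = Σ(O-E)²/E = 8.96. df = 2, critical value = 4.605. Reject H₀.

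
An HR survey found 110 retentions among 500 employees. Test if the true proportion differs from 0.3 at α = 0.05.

p̂ = 0.22, p₀ = 0.3. z = (p̂ - p₀)/√(p₀(1-p₀)/n) = -3.904. Critical: ±1.96. Reject H₀.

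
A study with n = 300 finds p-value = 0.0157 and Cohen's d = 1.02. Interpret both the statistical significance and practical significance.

Statistically significant (p = 0.0157 < 0.05). Cohen's d = 1.02 indicates a large effect size. Both statistical and practical significance should be considered.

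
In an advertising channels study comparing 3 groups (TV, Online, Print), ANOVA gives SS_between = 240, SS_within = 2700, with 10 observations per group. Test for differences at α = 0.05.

df_between = 2, df_within = 27. F = MS_between/MS_within = 120.0/100.0 = 1.2. F_crit ≈ 3.354. Fail to reject H₀.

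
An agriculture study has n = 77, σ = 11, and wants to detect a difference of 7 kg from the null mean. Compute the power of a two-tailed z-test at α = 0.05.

SE = σ/√n = 11/√77 = 1.254. Non-centrality λ = d/SE = 7/1.254 = 5.584. Power ≈ Φ(λ - z_{α/2}) = Φ(5.584 - 1.96) = Φ(3.624) = 1.0.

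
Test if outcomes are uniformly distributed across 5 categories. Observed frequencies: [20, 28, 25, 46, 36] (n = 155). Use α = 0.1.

Expected = 31 each. χ² = Σ(O-E)²/E = 13.419. df = 4, critical value = 7.779. Reject H₀.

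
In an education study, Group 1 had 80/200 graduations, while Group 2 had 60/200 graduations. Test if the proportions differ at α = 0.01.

p̂₁ = 0.4, p̂₂ = 0.3, pooled p̂ = 0.35. z = 2.097. Critical: ±2.576. Fail to reject H₀.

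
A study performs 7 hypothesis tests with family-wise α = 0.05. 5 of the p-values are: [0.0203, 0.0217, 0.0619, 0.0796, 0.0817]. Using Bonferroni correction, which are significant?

Bonferroni α = 0.05/7 = 0.00714. None of the given p-values are significant.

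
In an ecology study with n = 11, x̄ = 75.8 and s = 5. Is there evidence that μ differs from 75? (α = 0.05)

t = (x̄ - μ₀)/(s/√n) = (75.8 - 75)/(5/√11) = 0.531. df = 10, critical t = ±2.228. Fail to reject H₀.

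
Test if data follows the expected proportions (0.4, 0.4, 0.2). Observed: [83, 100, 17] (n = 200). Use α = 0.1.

Expected: [80.0, 80.0, 40.0]. χ² = 18.337. df = 2, critical = 4.605. Reject H₀.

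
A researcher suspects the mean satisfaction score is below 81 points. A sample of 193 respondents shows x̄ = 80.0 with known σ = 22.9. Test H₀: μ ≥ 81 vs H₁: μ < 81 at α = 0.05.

z = -0.607. Critical value: -1.645. Fail to reject H₀.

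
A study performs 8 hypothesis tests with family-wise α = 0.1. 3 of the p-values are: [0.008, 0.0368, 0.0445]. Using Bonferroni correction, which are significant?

Bonferroni α = 0.1/8 = 0.0125. Significant p-values: [0.008]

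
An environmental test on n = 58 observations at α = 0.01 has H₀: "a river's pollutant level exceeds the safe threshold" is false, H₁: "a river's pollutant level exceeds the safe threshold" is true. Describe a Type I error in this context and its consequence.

Type I error: rejecting H₀ when it is true — concluding that a river's pollutant level exceeds the safe threshold when in fact it is not. Consequence: shutting down a compliant factory unnecessarily.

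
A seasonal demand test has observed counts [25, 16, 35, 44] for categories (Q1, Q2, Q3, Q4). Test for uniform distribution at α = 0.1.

Expected = 30 each. χ² = Σ(O-E)²/E = 14.733. df = 3, critical value = 6.251. Reject H₀.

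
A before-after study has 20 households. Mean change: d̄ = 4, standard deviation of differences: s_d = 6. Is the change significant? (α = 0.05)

t = d̄/(s_d/√n) = 4/(6/√20) = 2.981. df = 19, critical t = ±2.093. Reject H₀.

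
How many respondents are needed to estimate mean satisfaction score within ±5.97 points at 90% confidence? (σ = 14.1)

n = (z*σ/E)² = (1.645×14.1/5.97)² = 15.1 → n = 16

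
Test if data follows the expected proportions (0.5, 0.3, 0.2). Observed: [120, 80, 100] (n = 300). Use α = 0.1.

Expected: [150.0, 90.0, 60.0]. χ² = 33.778. df = 2, critical = 4.605. Reject H₀.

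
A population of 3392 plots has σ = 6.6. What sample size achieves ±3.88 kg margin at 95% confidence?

Without FPC: n₀ = (1.96×6.6/3.88)² = 11.116. With FPC: n = n₀N/(n₀+N-1) = 11.1 → n = 12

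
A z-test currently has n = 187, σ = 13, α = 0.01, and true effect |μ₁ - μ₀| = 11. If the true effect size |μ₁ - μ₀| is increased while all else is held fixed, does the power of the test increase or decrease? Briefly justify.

Power increases: a larger true effect increases the non-centrality λ = |μ₁ - μ₀|/(σ/√n).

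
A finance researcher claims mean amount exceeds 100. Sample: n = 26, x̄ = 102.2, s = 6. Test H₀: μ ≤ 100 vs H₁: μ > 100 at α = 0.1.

t = (102.2 - 100)/(6/√26) = 1.87, df = 25. Critical t = 1.316. Reject H₀.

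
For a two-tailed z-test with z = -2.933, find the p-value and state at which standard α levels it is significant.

p = 2·P(Z > |-2.933|) = 2·(1 - Φ(2.933)) ≈ 0.0034. Significant at α = 0.1; Significant at α = 0.05; Significant at α = 0.01.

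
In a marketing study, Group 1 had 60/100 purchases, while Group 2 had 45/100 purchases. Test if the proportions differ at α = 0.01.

p̂₁ = 0.6, p̂₂ = 0.45, pooled p̂ = 0.525. z = 2.124. Critical: ±2.576. Fail to reject H₀.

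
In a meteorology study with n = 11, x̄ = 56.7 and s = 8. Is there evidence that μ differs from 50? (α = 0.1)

t = (x̄ - μ₀)/(s/√n) = (56.7 - 50)/(8/√11) = 2.778. df = 10, critical t = ±1.812. Reject H₀.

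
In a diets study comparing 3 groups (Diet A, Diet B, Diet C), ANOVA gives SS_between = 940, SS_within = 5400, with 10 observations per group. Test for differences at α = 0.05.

df_between = 2, df_within = 27. F = MS_between/MS_within = 470.0/200.0 = 2.35. F_crit ≈ 3.354. Fail to reject H₀.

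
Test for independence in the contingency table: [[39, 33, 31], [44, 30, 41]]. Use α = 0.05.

χ² = 1.176. df = 2, critical = 5.991. Fail to reject H₀. No evidence of dependence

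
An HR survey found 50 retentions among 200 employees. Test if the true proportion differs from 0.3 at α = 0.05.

p̂ = 0.25, p₀ = 0.3. z = (p̂ - p₀)/√(p₀(1-p₀)/n) = -1.543. Critical: ±1.96. Fail to reject H₀.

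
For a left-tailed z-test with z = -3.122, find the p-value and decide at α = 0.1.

p = P(Z < -3.122) = Φ(-3.122) ≈ 0.0009. Since p < 0.1, reject H₀ (significant) at α = 0.1.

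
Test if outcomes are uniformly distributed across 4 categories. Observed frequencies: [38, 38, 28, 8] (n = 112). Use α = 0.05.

Expected = 28 each. χ² = Σ(O-E)²/E = 21.429. df = 3, critical value = 7.815. Reject H₀.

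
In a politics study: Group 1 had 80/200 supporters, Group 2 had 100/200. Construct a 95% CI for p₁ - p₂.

p̂₁ = 0.4, p̂₂ = 0.5. Difference = -0.1. CI = (-0.197, -0.003)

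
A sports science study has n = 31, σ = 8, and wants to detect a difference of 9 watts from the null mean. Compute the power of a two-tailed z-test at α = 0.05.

SE = σ/√n = 8/√31 = 1.437. Non-centrality λ = d/SE = 9/1.437 = 6.264. Power ≈ Φ(λ - z_{α/2}) = Φ(6.264 - 1.96) = Φ(4.304) = 1.0.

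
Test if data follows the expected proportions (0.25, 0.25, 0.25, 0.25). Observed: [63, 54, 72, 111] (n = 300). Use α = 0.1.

Expected: [75.0, 75.0, 75.0, 75.0]. χ² = 25.2. df = 3, critical = 6.251. Reject H₀.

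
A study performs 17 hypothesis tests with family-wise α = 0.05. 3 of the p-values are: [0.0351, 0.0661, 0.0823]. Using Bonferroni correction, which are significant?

Bonferroni α = 0.05/17 = 0.00294. None of the given p-values are significant.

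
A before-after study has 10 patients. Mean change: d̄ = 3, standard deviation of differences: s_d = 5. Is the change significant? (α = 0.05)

t = d̄/(s_d/√n) = 3/(5/√10) = 1.897. df = 9, critical t = ±2.262. Fail to reject H₀.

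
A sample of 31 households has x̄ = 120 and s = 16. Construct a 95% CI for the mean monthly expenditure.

CI = x̄ ± t*(s/√n) = 120 ± 2.042(16/√31) = (114.13, 125.87)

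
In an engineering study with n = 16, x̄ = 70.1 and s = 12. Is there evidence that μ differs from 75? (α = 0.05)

t = (x̄ - μ₀)/(s/√n) = (70.1 - 75)/(12/√16) = -1.633. df = 15, critical t = ±2.131. Fail to reject H₀.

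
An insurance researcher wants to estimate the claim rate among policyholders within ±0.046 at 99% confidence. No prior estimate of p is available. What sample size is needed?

Conservative approach: use p = 0.5 (maximizes p(1-p) = 0.25). n = z²(0.25)/E² = 2.576²×0.25/0.046² = 784.0 → n = 784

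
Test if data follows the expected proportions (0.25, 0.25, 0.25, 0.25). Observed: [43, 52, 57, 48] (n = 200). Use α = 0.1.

Expected: [50.0, 50.0, 50.0, 50.0]. χ² = 2.12. df = 3, critical = 6.251. Fail to reject H₀.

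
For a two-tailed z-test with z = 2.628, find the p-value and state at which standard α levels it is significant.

p = 2·P(Z > |2.628|) = 2·(1 - Φ(2.628)) ≈ 0.0086. Significant at α = 0.1; Significant at α = 0.05; Significant at α = 0.01.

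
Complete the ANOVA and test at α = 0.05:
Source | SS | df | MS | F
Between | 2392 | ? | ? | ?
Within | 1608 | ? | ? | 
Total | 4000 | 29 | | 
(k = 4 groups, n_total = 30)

df_between = 3, df_within = 26. MS_between = 797.33, MS_within = 61.85. F = 12.892, F_crit ≈ 2.975. Reject H₀.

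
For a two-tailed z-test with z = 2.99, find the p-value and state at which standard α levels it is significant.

p = 2·P(Z > |2.99|) = 2·(1 - Φ(2.99)) ≈ 0.0028. Significant at α = 0.1; Significant at α = 0.05; Significant at α = 0.01.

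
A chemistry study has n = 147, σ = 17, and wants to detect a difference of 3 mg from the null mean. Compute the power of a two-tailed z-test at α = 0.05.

SE = σ/√n = 17/√147 = 1.402. Non-centrality λ = d/SE = 3/1.402 = 2.14. Power ≈ Φ(λ - z_{α/2}) = Φ(2.14 - 1.96) = Φ(0.18) = 0.571.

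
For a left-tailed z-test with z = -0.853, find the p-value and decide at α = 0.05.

p = P(Z < -0.853) = Φ(-0.853) ≈ 0.1968. Since p ≥ 0.05, fail to reject H₀ (not significant) at α = 0.05.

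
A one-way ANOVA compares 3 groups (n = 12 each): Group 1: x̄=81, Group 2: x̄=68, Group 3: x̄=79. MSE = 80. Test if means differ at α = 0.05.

Grand mean = 76.0. SS_between = 1176.0, MS_between = 588.0. F = 7.35, F_crit ≈ 3.285. Reject H₀.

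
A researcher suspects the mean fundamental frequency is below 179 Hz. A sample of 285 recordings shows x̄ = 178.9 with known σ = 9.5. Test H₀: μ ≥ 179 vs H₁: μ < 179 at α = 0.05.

z = -0.178. Critical value: -1.645. Fail to reject H₀.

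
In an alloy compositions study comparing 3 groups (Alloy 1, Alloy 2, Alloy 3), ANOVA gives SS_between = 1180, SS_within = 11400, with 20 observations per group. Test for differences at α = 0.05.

df_between = 2, df_within = 57. F = MS_between/MS_within = 590.0/200.0 = 2.95. F_crit ≈ 3.159. Fail to reject H₀.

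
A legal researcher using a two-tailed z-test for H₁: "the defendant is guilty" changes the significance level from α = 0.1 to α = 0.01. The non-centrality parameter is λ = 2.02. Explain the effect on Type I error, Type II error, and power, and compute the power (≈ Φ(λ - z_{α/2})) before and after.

Decreasing α from 0.1 to 0.01:
• Type I error rate decreases (α is the Type I rate by definition).
• Critical value moves from z_{α/2} = 1.645 to 2.576, so power = Φ(λ - z_{α/2}) goes from Φ(2.02 - 1.645) = 0.646 to Φ(2.02 - 2.576) = 0.289.
• Type II error rate β = 1 - power therefore increases (0.354 → 0.711).
Appropriate when false positives are costly — here, convicting an innocent person.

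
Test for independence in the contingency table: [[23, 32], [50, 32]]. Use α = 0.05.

χ² = 4.854. df = 1, critical = 3.841. Reject H₀. Variables are dependent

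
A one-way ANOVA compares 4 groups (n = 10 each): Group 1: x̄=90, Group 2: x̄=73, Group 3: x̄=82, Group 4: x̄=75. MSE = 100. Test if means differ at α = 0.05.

Grand mean = 80.0. SS_between = 1780.0, MS_between = 593.33. F = 5.933, F_crit ≈ 2.866. Reject H₀.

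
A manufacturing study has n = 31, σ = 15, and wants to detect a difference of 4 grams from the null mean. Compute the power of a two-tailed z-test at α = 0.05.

SE = σ/√n = 15/√31 = 2.694. Non-centrality λ = d/SE = 4/2.694 = 1.485. Power ≈ Φ(λ - z_{α/2}) = Φ(1.485 - 1.96) = Φ(-0.475) = 0.317.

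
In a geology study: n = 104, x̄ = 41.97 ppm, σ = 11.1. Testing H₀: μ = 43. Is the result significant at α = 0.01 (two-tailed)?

z = (41.97 - 43)/(11.1/√104) = -0.946. Since |z| ≤ 2.576, not significant at α = 0.01.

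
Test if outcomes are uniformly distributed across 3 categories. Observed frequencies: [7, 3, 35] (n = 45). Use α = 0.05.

Expected = 15 each. χ² = Σ(O-E)²/E = 40.533. df = 2, critical value = 5.991. Reject H₀.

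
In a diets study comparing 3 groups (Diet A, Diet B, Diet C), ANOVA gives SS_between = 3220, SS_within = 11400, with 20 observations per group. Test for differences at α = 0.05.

df_between = 2, df_within = 57. F = MS_between/MS_within = 1610.0/200.0 = 8.05. F_crit ≈ 3.159. Reject H₀. At least one mean differs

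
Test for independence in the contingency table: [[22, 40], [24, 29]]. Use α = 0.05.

χ² = 1.143. df = 1, critical = 3.841. Fail to reject H₀. No evidence of dependence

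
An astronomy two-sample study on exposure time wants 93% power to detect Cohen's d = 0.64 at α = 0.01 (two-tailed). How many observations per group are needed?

z_{α/2} = 2.576, z_β = Φ⁻¹(0.93) = 1.476. For medium effect (d = 0.64): n per group = 2(z_{α/2} + z_β)²/d² = 2(2.576 + 1.476)²/0.64² = 80.2 → 81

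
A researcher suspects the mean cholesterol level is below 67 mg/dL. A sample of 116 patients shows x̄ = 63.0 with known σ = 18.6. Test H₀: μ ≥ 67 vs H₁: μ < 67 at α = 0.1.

z = -2.316. Critical value: -1.28. Reject H₀.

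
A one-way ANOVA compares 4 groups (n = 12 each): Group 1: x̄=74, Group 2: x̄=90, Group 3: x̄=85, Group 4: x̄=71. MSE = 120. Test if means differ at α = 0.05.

Grand mean = 80.0. SS_between = 2904.0, MS_between = 968.0. F = 8.067, F_crit ≈ 2.816. Reject H₀.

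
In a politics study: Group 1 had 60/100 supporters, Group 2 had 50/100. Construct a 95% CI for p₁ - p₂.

p̂₁ = 0.6, p̂₂ = 0.5. Difference = 0.1. CI = (-0.037, 0.237)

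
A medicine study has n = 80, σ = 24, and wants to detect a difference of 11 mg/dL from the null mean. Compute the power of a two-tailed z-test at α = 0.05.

SE = σ/√n = 24/√80 = 2.683. Non-centrality λ = d/SE = 11/2.683 = 4.099. Power ≈ Φ(λ - z_{α/2}) = Φ(4.099 - 1.96) = Φ(2.139) = 0.984.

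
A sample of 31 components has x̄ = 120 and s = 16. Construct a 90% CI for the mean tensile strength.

CI = x̄ ± t*(s/√n) = 120 ± 1.697(16/√31) = (115.12, 124.88)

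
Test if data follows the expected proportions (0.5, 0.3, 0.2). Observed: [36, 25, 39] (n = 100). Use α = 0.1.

Expected: [50.0, 30.0, 20.0]. χ² = 22.803. df = 2, critical = 4.605. Reject H₀.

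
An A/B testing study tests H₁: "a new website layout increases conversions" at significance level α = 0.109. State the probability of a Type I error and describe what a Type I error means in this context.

P(Type I error) = α = 0.109. A Type I error is rejecting H₀ when H₀ is actually true (false positive) — here, concluding that a new website layout increases conversions when in fact this is not the case. Consequence: rolling out a layout that doesn't actually help — wasted engineering effort.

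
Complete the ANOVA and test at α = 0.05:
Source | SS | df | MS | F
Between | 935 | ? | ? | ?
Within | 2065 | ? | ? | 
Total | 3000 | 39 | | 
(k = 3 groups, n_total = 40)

df_between = 2, df_within = 37. MS_between = 467.5, MS_within = 55.81. F = 8.377, F_crit ≈ 3.252. Reject H₀.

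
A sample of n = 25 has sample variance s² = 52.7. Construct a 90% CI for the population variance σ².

df = 24. χ²_{0.05} = 36.415, χ²_{0.95} = 13.848. CI for σ² = ((n-1)s²/χ²_{α/2}, (n-1)s²/χ²_{1-α/2}) = (24·52.7/36.415, 24·52.7/13.848) = (34.73, 91.33)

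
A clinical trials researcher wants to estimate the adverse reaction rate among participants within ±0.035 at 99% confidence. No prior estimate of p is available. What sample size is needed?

Conservative approach: use p = 0.5 (maximizes p(1-p) = 0.25). n = z²(0.25)/E² = 2.576²×0.25/0.035² = 1354.2 → n = 1355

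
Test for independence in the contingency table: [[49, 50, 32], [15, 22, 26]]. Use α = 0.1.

χ² = 6.541. df = 2, critical = 4.605. Reject H₀. Variables are dependent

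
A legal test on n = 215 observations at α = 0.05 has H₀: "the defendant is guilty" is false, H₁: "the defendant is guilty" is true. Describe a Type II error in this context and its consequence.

Type II error: failing to reject H₀ when it is false — concluding that the defendant is guilty is not supported when in fact it is. Consequence: acquitting a guilty person.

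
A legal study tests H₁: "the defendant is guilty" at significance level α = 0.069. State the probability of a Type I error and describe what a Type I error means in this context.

P(Type I error) = α = 0.069. A Type I error is rejecting H₀ when H₀ is actually true (false positive) — here, concluding that the defendant is guilty when in fact this is not the case. Consequence: convicting an innocent person.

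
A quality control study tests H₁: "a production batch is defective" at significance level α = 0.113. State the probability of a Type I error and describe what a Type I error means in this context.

P(Type I error) = α = 0.113. A Type I error is rejecting H₀ when H₀ is actually true (false positive) — here, concluding that a production batch is defective when in fact this is not the case. Consequence: scrapping a good batch — wasted material and cost for no reason.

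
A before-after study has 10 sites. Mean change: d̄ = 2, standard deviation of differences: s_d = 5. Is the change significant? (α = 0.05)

t = d̄/(s_d/√n) = 2/(5/√10) = 1.265. df = 9, critical t = ±2.262. Fail to reject H₀.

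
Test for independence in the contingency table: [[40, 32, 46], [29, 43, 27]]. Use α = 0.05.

χ² = 6.7. df = 2, critical = 5.991. Reject H₀. Variables are dependent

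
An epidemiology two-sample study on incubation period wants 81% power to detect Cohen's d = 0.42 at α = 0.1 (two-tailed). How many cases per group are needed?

z_{α/2} = 1.645, z_β = Φ⁻¹(0.81) = 0.878. For small effect (d = 0.42): n per group = 2(z_{α/2} + z_β)²/d² = 2(1.645 + 0.878)²/0.42² = 72.2 → 73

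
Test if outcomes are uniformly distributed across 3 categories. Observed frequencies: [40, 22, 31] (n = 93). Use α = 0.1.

Expected = 31 each. χ² = Σ(O-E)²/E = 5.226. df = 2, critical value = 4.605. Reject H₀.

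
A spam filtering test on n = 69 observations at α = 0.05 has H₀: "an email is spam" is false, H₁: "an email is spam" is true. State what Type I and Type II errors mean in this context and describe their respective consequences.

Type I (false positive): concluding that an email is spam when it is not — a legitimate email is sent to the spam folder and the user misses it. Type II (false negative): failing to conclude that an email is spam when it is — a spam email lands in the inbox. Which is costlier depends on domain priorities and is a judgement call rather than a statistical fact.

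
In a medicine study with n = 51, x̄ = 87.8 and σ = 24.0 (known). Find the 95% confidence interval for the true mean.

CI = x̄ ± z*(σ/√n) = 87.8 ± 1.96(24.0/√51) = 87.8 ± 6.59 = (81.21, 94.39)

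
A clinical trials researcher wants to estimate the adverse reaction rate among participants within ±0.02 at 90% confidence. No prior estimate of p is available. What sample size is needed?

Conservative approach: use p = 0.5 (maximizes p(1-p) = 0.25). n = z²(0.25)/E² = 1.645²×0.25/0.02² = 1691.3 → n = 1692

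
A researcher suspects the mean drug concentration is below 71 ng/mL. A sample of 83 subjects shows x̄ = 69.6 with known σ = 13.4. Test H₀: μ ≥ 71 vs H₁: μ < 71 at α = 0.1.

z = -0.952. Critical value: -1.28. Fail to reject H₀.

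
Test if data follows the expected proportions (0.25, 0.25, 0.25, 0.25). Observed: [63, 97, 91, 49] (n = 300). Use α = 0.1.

Expected: [75.0, 75.0, 75.0, 75.0]. χ² = 20.8. df = 3, critical = 6.251. Reject H₀.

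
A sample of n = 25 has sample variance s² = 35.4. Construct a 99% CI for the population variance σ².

df = 24. χ²_{0.005} = 45.559, χ²_{0.995} = 9.886. CI for σ² = ((n-1)s²/χ²_{α/2}, (n-1)s²/χ²_{1-α/2}) = (24·35.4/45.559, 24·35.4/9.886) = (18.65, 85.94)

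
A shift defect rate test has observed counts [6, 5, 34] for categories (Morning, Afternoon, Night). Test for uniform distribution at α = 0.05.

Expected = 15 each. χ² = Σ(O-E)²/E = 36.133. df = 2, critical value = 5.991. Reject H₀.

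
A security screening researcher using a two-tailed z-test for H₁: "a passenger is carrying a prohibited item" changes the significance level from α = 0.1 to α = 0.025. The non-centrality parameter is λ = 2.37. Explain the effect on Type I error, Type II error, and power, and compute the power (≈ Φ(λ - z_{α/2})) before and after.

Decreasing α from 0.1 to 0.025:
• Type I error rate decreases (α is the Type I rate by definition).
• Critical value moves from z_{α/2} = 1.645 to 2.241, so power = Φ(λ - z_{α/2}) goes from Φ(2.37 - 1.645) = 0.766 to Φ(2.37 - 2.241) = 0.551.
• Type II error rate β = 1 - power therefore increases (0.234 → 0.449).
Appropriate when false positives are costly — here, detaining an innocent passenger — delay and inconvenience.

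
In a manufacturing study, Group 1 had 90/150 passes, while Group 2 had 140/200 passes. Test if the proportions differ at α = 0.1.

p̂₁ = 0.6, p̂₂ = 0.7, pooled p̂ = 0.657. z = -1.95. Critical: ±1.645. Reject H₀.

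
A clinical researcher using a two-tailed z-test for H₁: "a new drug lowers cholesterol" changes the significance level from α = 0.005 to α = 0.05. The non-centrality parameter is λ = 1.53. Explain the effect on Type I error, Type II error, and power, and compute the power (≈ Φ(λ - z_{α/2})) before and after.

Increasing α from 0.005 to 0.05:
• Type I error rate increases (α is the Type I rate by definition).
• Critical value moves from z_{α/2} = 2.807 to 1.96, so power = Φ(λ - z_{α/2}) goes from Φ(1.53 - 2.807) = 0.101 to Φ(1.53 - 1.96) = 0.334.
• Type II error rate β = 1 - power therefore decreases (0.899 → 0.666).
Appropriate when false negatives are costly — here, shelving an effective drug — patients miss out on a treatment that would have helped.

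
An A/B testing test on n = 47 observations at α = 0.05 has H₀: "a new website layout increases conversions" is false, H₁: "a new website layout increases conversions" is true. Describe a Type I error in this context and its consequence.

Type I error: rejecting H₀ when it is true — concluding that a new website layout increases conversions when in fact it is not. Consequence: rolling out a layout that doesn't actually help — wasted engineering effort.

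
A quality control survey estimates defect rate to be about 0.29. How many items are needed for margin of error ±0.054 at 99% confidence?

n = z²p(1-p)/E² = 2.576²×0.29×0.71/0.054² = 468.6 → n = 469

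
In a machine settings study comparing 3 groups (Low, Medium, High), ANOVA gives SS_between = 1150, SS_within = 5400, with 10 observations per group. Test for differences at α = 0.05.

df_between = 2, df_within = 27. F = MS_between/MS_within = 575.0/200.0 = 2.875. F_crit ≈ 3.354. Fail to reject H₀.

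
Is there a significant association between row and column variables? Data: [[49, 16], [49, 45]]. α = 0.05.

χ² = 8.79. df = 1, critical = 3.841. Reject H₀. Variables are dependent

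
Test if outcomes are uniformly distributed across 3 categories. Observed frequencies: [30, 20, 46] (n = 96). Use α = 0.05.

Expected = 32 each. χ² = Σ(O-E)²/E = 10.75. df = 2, critical value = 5.991. Reject H₀.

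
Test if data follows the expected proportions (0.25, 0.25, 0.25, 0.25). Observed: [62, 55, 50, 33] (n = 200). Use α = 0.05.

Expected: [50.0, 50.0, 50.0, 50.0]. χ² = 9.16. df = 3, critical = 7.815. Reject H₀.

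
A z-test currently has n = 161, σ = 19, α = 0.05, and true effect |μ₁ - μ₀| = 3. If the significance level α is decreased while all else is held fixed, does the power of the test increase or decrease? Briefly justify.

Power decreases: a smaller α raises the critical value, so less of the H₁ sampling distribution falls in the rejection region.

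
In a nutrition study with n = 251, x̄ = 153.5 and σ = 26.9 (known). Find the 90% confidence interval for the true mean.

CI = x̄ ± z*(σ/√n) = 153.5 ± 1.645(26.9/√251) = 153.5 ± 2.79 = (150.71, 156.29)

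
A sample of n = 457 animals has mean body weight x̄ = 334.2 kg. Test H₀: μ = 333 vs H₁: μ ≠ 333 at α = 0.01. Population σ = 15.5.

z = (x̄ - μ₀)/(σ/√n) = (334.2 - 333)/(15.5/√457) = 1.655. Critical value: ±2.576. Since |1.655| ≤ 2.576, Fail to reject H₀.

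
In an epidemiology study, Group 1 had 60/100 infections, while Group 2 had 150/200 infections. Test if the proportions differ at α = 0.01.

p̂₁ = 0.6, p̂₂ = 0.75, pooled p̂ = 0.7. z = -2.673. Critical: ±2.576. Reject H₀.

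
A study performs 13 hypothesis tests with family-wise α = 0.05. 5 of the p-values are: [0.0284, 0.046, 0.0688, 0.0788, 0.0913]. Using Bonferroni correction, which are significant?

Bonferroni α = 0.05/13 = 0.00385. None of the given p-values are significant.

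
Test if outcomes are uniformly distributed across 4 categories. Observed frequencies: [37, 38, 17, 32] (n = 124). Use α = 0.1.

Expected = 31 each. χ² = Σ(O-E)²/E = 9.097. df = 3, critical value = 6.251. Reject H₀.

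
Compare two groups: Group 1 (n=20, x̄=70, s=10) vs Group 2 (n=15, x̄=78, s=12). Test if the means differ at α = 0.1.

Pooled sp = 10.89. t = -2.15, df = 33. Critical t = ±1.692. Reject H₀.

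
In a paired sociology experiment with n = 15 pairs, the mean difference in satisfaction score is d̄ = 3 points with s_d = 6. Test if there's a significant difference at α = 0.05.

t = d̄/(s_d/√n) = 3/(6/√15) = 1.936. df = 14, critical t = ±2.145. Fail to reject H₀.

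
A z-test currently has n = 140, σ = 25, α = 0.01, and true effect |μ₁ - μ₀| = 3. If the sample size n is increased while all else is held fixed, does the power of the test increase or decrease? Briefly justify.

Power increases: a larger n shrinks the standard error σ/√n, moving the sampling distribution under H₁ further from the critical value.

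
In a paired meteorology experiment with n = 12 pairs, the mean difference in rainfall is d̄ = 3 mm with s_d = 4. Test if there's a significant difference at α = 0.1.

t = d̄/(s_d/√n) = 3/(4/√12) = 2.598. df = 11, critical t = ±1.796. Reject H₀.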